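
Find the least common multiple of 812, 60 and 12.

lcm(812, 60) = 812·60/gcd = 48720/4 = 12180
lcm(12180, 12) = 12180·12/gcd = 146160/12 = 12180

12180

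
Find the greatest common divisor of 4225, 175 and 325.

25

4225 = 5² · 13²; 175 = 5² · 7; 325 = 5² · 13
gcd takes min exponent of each prime: 5² = 25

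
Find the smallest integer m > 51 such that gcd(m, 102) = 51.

Multiples of 51 above 51: 51·2, 51·3, … . Need the cofactor coprime to 102/51 = 2.
Checking s = 2, 3, … the first with gcd(s, 2) = 1 is s = 3, giving 153.

153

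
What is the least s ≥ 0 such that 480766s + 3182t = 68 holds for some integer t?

426

Reduce mod 3182: 480766s ≡ 68 (mod 3182). With g = gcd(480766, 3182) = 2 dividing 68, divide through: 240383s ≡ 34 (mod 1591).
Since gcd(240383, 1591) = 1, s ≡ 34·(240383)⁻¹ ≡ 426 (mod 1591). Smallest non-negative: 426.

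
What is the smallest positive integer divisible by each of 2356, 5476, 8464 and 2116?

2356 = 2² · 19 · 31; 5476 = 2² · 37²; 8464 = 2⁴ · 23²; 2116 = 2² · 23²
lcm takes max exponent of each prime: 2⁴ · 19 · 23² · 31 · 37² = 6824870224

6824870224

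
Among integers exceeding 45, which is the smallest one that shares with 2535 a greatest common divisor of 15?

Multiples of 15 above 45: 15·4, 15·5, … . Need the cofactor coprime to 2535/15 = 169.
Checking s = 4, 5, … the first with gcd(s, 169) = 1 is s = 4, giving 60.

60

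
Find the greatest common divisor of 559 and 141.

Euclid: 559 = 3·141 + 136; 141 = 1·136 + 5; 136 = 27·5 + 1; 5 = 5·1 + 0. Last nonzero remainder: 1.

1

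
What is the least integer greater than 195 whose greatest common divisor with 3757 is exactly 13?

gcd(m, 3757) = 13 forces 13 | m; write m = 13s. Then gcd(13s, 13·289) = 13·gcd(s, 289), so need gcd(s, 289) = 1.
13s > 195 gives s ≥ 16. The least s ≥ 16 coprime to 289 is 16, so m = 13·16 = 208.

208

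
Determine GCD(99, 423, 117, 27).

gcd(99, 423): 423 = 4·99 + 27; 99 = 3·27 + 18; 27 = 1·18 + 9; 18 = 2·9 + 0 → 9
gcd(9, 117): 117 = 13·9 + 0 → 9
gcd(9, 27): 27 = 3·9 + 0 → 9

9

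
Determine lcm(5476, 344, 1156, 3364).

114460523864

5476 = 2² · 37²; 344 = 2³ · 43; 1156 = 2² · 17²; 3364 = 2² · 29²
lcm takes max exponent of each prime: 2³ · 17² · 29² · 37² · 43 = 114460523864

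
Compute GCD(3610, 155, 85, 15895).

3610 = 2 · 5 · 19²; 155 = 5 · 31; 85 = 5 · 17; 15895 = 5 · 11 · 17²
gcd takes min exponent of each prime: 5 = 5

5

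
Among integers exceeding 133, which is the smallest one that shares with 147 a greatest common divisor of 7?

140

Multiples of 7 above 133: 7·20, 7·21, … . Need the cofactor coprime to 147/7 = 21.
Checking s = 20, 21, … the first with gcd(s, 21) = 1 is s = 20, giving 140.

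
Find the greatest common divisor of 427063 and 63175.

2527

427063 = 7 · 13² · 19²
63175 = 5² · 7 · 19²
Common: 7 · 19² = 2527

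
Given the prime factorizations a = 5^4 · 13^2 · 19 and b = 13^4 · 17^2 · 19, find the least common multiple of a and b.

98017781875

max exponent per prime: 5^4 · 13^4 · 17^2 · 19 = 98017781875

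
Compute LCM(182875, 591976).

gcd first: 591976 = 3·182875 + 43351; 182875 = 4·43351 + 9471; 43351 = 4·9471 + 5467; 9471 = 1·5467 + 4004; 5467 = 1·4004 + 1463; 4004 = 2·1463 + 1078; 1463 = 1·1078 + 385; 1078 = 2·385 + 308; 385 = 1·308 + 77; 308 = 4·77 + 0 → gcd = 77
lcm = 182875·591976/gcd = 108257611000/77 = 1405943000

1405943000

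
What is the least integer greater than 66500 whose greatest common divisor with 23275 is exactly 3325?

Multiples of 3325 above 66500: 3325·21, 3325·22, … . Need the cofactor coprime to 23275/3325 = 7.
Checking s = 21, 22, … the first with gcd(s, 7) = 1 is s = 22, giving 73150.

73150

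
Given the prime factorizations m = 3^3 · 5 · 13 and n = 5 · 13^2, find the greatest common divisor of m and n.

65

min exponent per shared prime: 5 · 13 = 65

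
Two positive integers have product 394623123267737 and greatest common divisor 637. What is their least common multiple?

619502548301

gcd·lcm = product, so lcm = 394623123267737/637 = 619502548301.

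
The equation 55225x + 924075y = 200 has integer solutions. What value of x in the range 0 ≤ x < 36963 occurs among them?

Reduce mod 924075: 55225x ≡ 200 (mod 924075). With g = gcd(55225, 924075) = 25 dividing 200, divide through: 2209x ≡ 8 (mod 36963).
Since gcd(2209, 36963) = 1, x ≡ 8·(2209)⁻¹ ≡ 31826 (mod 36963). Smallest non-negative: 31826.

31826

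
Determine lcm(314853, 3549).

gcd first: 314853 = 88·3549 + 2541; 3549 = 1·2541 + 1008; 2541 = 2·1008 + 525; 1008 = 1·525 + 483; 525 = 1·483 + 42; 483 = 11·42 + 21; 42 = 2·21 + 0 → gcd = 21
lcm = 314853·3549/gcd = 1117413297/21 = 53210157

53210157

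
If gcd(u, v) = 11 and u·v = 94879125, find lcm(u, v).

gcd·lcm = product, so lcm = 94879125/11 = 8625375.

8625375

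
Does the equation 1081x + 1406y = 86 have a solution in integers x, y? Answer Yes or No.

By Bézout, 1081x + 1406y = 86 has integer solutions iff gcd(1081, 1406) | 86.
Euclid: 1406 = 1·1081 + 325; 1081 = 3·325 + 106; 325 = 3·106 + 7; 106 = 15·7 + 1; 7 = 7·1 + 0. gcd = 1; 86 mod 1 = 0. Yes.

Yes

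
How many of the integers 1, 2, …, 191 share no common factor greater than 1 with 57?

121

57 = 3·19. Inclusion–exclusion on these primes:
191 − ⌊191/3⌋ − ⌊191/19⌋ + ⌊191/57⌋ = 121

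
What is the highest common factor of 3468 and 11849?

Euclid: 11849 = 3·3468 + 1445; 3468 = 2·1445 + 578; 1445 = 2·578 + 289; 578 = 2·289 + 0. Last nonzero remainder: 289.

289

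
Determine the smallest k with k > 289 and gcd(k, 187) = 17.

Multiples of 17 above 289: 17·18, 17·19, … . Need the cofactor coprime to 187/17 = 11.
Checking s = 18, 19, … the first with gcd(s, 11) = 1 is s = 18, giving 306.

306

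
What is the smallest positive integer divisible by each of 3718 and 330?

55770

3718 = 2 · 11 · 13²; 330 = 2 · 3 · 5 · 11
max exponents: 2 · 3 · 5 · 11 · 13² = 55770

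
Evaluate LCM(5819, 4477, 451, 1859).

5819 = 11 · 23²; 4477 = 11² · 37; 451 = 11 · 41; 1859 = 11 · 13²
lcm takes max exponent of each prime: 11² · 13² · 23² · 37 · 41 = 16410179357

16410179357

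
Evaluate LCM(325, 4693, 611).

5514275

325 = 5² · 13; 4693 = 13 · 19²; 611 = 13 · 47
lcm takes max exponent of each prime: 5² · 13 · 19² · 47 = 5514275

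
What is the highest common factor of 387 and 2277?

9

Euclid: 2277 = 5·387 + 342; 387 = 1·342 + 45; 342 = 7·45 + 27; 45 = 1·27 + 18; 27 = 1·18 + 9; 18 = 2·9 + 0. Last nonzero remainder: 9.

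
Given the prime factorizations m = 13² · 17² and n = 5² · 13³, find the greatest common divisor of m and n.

169

min exponent per shared prime: 13² = 169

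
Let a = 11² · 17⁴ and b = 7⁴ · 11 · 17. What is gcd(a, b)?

187

min exponent per shared prime: 11 · 17 = 187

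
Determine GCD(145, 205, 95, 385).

5

145 = 5 · 29; 205 = 5 · 41; 95 = 5 · 19; 385 = 5 · 7 · 11
gcd takes min exponent of each prime: 5 = 5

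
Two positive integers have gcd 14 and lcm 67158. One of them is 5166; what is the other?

p·q = gcd·lcm = 14·67158 = 940212, so q = 940212/5166 = 182.

182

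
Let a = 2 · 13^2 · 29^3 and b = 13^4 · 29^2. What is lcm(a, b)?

1393148458

max exponent per prime: 2 · 13^4 · 29^3 = 1393148458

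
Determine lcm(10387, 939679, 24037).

32284551403

10387 = 13 · 17 · 47; 939679 = 13 · 41² · 43; 24037 = 13 · 43²
lcm takes max exponent of each prime: 13 · 17 · 41² · 43² · 47 = 32284551403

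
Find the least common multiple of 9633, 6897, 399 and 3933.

562981419

lcm(9633, 6897) = 9633·6897/gcd = 66438801/57 = 1165593
lcm(1165593, 399) = 1165593·399/gcd = 465071607/57 = 8159151
lcm(8159151, 3933) = 8159151·3933/gcd = 32089940883/57 = 562981419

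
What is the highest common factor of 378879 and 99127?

Euclid: 378879 = 3·99127 + 81498; 99127 = 1·81498 + 17629; 81498 = 4·17629 + 10982; 17629 = 1·10982 + 6647; 10982 = 1·6647 + 4335; 6647 = 1·4335 + 2312; 4335 = 1·2312 + 2023; 2312 = 1·2023 + 289; 2023 = 7·289 + 0. Last nonzero remainder: 289.

289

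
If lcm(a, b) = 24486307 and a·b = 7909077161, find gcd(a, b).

From gcd × lcm = ab: gcd = 7909077161 / 24486307 = 323.

323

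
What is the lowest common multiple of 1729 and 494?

1729 = 7 · 13 · 19; 494 = 2 · 13 · 19
max exponents: 2 · 7 · 13 · 19 = 3458

3458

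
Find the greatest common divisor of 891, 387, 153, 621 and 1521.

891 = 3⁴ · 11; 387 = 3² · 43; 153 = 3² · 17; 621 = 3³ · 23; 1521 = 3² · 13²
gcd takes min exponent of each prime: 3² = 9

9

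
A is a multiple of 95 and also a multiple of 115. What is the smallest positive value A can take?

2185

gcd first: 115 = 1·95 + 20; 95 = 4·20 + 15; 20 = 1·15 + 5; 15 = 3·5 + 0 → gcd = 5
lcm = 95·115/gcd = 10925/5 = 2185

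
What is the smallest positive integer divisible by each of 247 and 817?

247 = 13 · 19; 817 = 19 · 43
max exponents: 13 · 19 · 43 = 10621

10621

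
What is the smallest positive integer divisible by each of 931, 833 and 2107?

lcm(931, 833) = 931·833/gcd = 775523/49 = 15827
lcm(15827, 2107) = 15827·2107/gcd = 33347489/49 = 680561

680561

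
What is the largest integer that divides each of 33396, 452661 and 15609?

363

33396 = 2² · 3 · 11² · 23; 452661 = 3 · 11² · 29 · 43; 15609 = 3 · 11² · 43
gcd takes min exponent of each prime: 3 · 11² = 363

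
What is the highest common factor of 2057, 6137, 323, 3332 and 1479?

2057 = 11² · 17; 6137 = 17 · 19²; 323 = 17 · 19; 3332 = 2² · 7² · 17; 1479 = 3 · 17 · 29
gcd takes min exponent of each prime: 17 = 17

17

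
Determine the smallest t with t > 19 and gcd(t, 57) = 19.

38

Multiples of 19 above 19: 19·2, 19·3, … . Need the cofactor coprime to 57/19 = 3.
Checking s = 2, 3, … the first with gcd(s, 3) = 1 is s = 2, giving 38.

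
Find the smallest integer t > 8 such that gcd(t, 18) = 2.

10

18 = 2·9. Any t with gcd(t, 18) = 2 is a multiple of 2, say 2s, with s coprime to 9.
Need s > 8/2, so s ≥ 5. First s ≥ 5 with gcd(s, 9) = 1 is s = 5. Thus t = 2·5 = 10.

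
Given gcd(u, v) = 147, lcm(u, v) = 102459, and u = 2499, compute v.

6027

u·v = gcd·lcm = 147·102459 = 15061473, so v = 15061473/2499 = 6027.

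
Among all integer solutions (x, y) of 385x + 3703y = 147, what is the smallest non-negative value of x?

Reduce mod 3703: 385x ≡ 147 (mod 3703). With g = gcd(385, 3703) = 7 dividing 147, divide through: 55x ≡ 21 (mod 529).
Since gcd(55, 529) = 1, x ≡ 21·(55)⁻¹ ≡ 10 (mod 529). Smallest non-negative: 10.

10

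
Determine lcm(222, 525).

38850

gcd first: 525 = 2·222 + 81; 222 = 2·81 + 60; 81 = 1·60 + 21; 60 = 2·21 + 18; 21 = 1·18 + 3; 18 = 6·3 + 0 → gcd = 3
lcm = 222·525/gcd = 116550/3 = 38850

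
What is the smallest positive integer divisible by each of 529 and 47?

24863

gcd first: 529 = 11·47 + 12; 47 = 3·12 + 11; 12 = 1·11 + 1; 11 = 11·1 + 0 → gcd = 1
lcm = 529·47/gcd = 24863/1 = 24863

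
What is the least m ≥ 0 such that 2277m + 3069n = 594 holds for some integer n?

gcd(2277, 3069) = 99 (Euclid: 3069 = 1·2277 + 792; 2277 = 2·792 + 693; 792 = 1·693 + 99; 693 = 7·99 + 0), and 99 | 594.
Extended Euclid: 2277·(-4) + 3069·(3) = 99. Scale by 6: m₀ = -24.
General solution m = m₀ + 31t; reducing mod 31 gives m = 7 (and n = -5).

7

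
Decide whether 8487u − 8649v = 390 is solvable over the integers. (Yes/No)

By Bézout, 8487u − 8649v = 390 has integer solutions iff gcd(8487, 8649) | 390.
Euclid: 8649 = 1·8487 + 162; 8487 = 52·162 + 63; 162 = 2·63 + 36; 63 = 1·36 + 27; 36 = 1·27 + 9; 27 = 3·9 + 0. gcd = 9; 390 mod 9 = 3. No.

No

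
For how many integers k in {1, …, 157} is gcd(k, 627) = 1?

89

627 = 3·11·19. Inclusion–exclusion on these primes:
157 − ⌊157/3⌋ − ⌊157/11⌋ − ⌊157/19⌋ + ⌊157/33⌋ + ⌊157/57⌋ + ⌊157/209⌋ − ⌊157/627⌋ = 89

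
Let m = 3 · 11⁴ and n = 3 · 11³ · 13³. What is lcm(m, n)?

max exponent per prime: 3 · 11⁴ · 13³ = 96498831

96498831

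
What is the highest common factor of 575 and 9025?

25

Euclid: 9025 = 15·575 + 400; 575 = 1·400 + 175; 400 = 2·175 + 50; 175 = 3·50 + 25; 50 = 2·25 + 0. Last nonzero remainder: 25.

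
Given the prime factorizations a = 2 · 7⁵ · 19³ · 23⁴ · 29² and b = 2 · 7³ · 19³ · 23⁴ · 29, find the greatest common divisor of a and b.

38185128861586

min exponent per shared prime: 2 · 7³ · 19³ · 23⁴ · 29 = 38185128861586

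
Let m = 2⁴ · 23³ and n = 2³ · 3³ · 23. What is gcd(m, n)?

184

min exponent per shared prime: 2³ · 23 = 184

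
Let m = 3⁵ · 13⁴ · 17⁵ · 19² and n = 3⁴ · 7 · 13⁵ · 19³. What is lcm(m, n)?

max exponent per prime: 3⁵ · 7 · 13⁵ · 17⁵ · 19³ = 6150727475924818059

6150727475924818059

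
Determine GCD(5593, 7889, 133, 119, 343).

5593 = 7 · 17 · 47; 7889 = 7³ · 23; 133 = 7 · 19; 119 = 7 · 17; 343 = 7³
gcd takes min exponent of each prime: 7 = 7

7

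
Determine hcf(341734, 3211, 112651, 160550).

19

gcd(341734, 3211): 341734 = 106·3211 + 1368; 3211 = 2·1368 + 475; 1368 = 2·475 + 418; 475 = 1·418 + 57; 418 = 7·57 + 19; 57 = 3·19 + 0 → 19
gcd(19, 112651): 112651 = 5929·19 + 0 → 19
gcd(19, 160550): 160550 = 8450·19 + 0 → 19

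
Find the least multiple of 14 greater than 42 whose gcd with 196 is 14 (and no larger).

gcd(x, 196) = 14 forces 14 | x; write x = 14s. Then gcd(14s, 14·14) = 14·gcd(s, 14), so need gcd(s, 14) = 1.
14s > 42 gives s ≥ 4. The least s ≥ 4 coprime to 14 is 5, so x = 14·5 = 70.

70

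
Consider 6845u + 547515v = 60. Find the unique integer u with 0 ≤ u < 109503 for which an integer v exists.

64470

gcd(6845, 547515) = 5 (Euclid: 547515 = 79·6845 + 6760; 6845 = 1·6760 + 85; 6760 = 79·85 + 45; 85 = 1·45 + 40; 45 = 1·40 + 5; 40 = 8·5 + 0), and 5 | 60.
Extended Euclid: 6845·(-12878) + 547515·(161) = 5. Scale by 12: u₀ = -154536.
General solution u = u₀ + 109503t; reducing mod 109503 gives u = 64470 (and v = -806).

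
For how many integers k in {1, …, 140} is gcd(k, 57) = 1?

89

57 = 3·19. Inclusion–exclusion on these primes:
140 − ⌊140/3⌋ − ⌊140/19⌋ + ⌊140/57⌋ = 89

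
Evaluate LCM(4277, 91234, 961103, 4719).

4277 = 7 · 13 · 47; 91234 = 2 · 11² · 13 · 29; 961103 = 11² · 13² · 47; 4719 = 3 · 11² · 13
lcm takes max exponent of each prime: 2 · 3 · 7 · 11² · 13² · 29 · 47 = 1170623454

1170623454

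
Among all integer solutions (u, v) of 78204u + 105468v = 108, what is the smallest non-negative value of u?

Euclid: 105468 = 1·78204 + 27264; 78204 = 2·27264 + 23676; 27264 = 1·23676 + 3588; 23676 = 6·3588 + 2148; 3588 = 1·2148 + 1440; 2148 = 1·1440 + 708; 1440 = 2·708 + 24; 708 = 29·24 + 12; 24 = 2·12 + 0 → gcd = 12; 108 = 12·9.
Back-substitution yields 78204·(4321) + 105468·(-3204) = 12, so one solution is u = 4321·9 = 38889, v = -3204·9 = -28836.
Solutions in u differ by 105468/12 = 8789; the one in [0, 8789) is 38889 mod 8789 = 3733.

3733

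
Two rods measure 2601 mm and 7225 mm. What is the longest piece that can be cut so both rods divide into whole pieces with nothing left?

2601 = 3² · 17²
7225 = 5² · 17²
Common: 17² = 289

289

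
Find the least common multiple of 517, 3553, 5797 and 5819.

2738485409

lcm(517, 3553) = 517·3553/gcd = 1836901/11 = 166991
lcm(166991, 5797) = 166991·5797/gcd = 968046827/187 = 5176721
lcm(5176721, 5819) = 5176721·5819/gcd = 30123339499/11 = 2738485409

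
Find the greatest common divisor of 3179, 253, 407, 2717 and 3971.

11

3179 = 11 · 17²; 253 = 11 · 23; 407 = 11 · 37; 2717 = 11 · 13 · 19; 3971 = 11 · 19²
gcd takes min exponent of each prime: 11 = 11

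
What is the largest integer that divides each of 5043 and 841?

5043 = 3 · 41²
841 = 29²
Common: 1 = 1

1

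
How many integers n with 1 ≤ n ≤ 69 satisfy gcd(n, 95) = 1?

53

Prime factors of 95: 5, 19. Count integers ≤ 69 divisible by none of them.
By inclusion–exclusion: 69 − ⌊69/5⌋ − ⌊69/19⌋ + ⌊69/95⌋ = 53.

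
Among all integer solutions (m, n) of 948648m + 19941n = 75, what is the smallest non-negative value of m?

6214

Reduce mod 19941: 948648m ≡ 75 (mod 19941). With g = gcd(948648, 19941) = 3 dividing 75, divide through: 316216m ≡ 25 (mod 6647).
Since gcd(316216, 6647) = 1, m ≡ 25·(316216)⁻¹ ≡ 6214 (mod 6647). Smallest non-negative: 6214.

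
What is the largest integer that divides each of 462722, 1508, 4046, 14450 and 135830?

gcd(462722, 1508): 462722 = 306·1508 + 1274; 1508 = 1·1274 + 234; 1274 = 5·234 + 104; 234 = 2·104 + 26; 104 = 4·26 + 0 → 26
gcd(26, 4046): 4046 = 155·26 + 16; 26 = 1·16 + 10; 16 = 1·10 + 6; 10 = 1·6 + 4; 6 = 1·4 + 2; 4 = 2·2 + 0 → 2
gcd(2, 14450): 14450 = 7225·2 + 0 → 2
gcd(2, 135830): 135830 = 67915·2 + 0 → 2

2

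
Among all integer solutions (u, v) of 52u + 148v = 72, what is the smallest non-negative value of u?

gcd(52, 148) = 4 (Euclid: 148 = 2·52 + 44; 52 = 1·44 + 8; 44 = 5·8 + 4; 8 = 2·4 + 0), and 4 | 72.
Extended Euclid: 52·(-17) + 148·(6) = 4. Scale by 18: u₀ = -306.
General solution u = u₀ + 37t; reducing mod 37 gives u = 27 (and v = -9).

27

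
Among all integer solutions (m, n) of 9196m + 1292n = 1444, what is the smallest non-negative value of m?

Reduce mod 1292: 9196m ≡ 1444 (mod 1292). With g = gcd(9196, 1292) = 76 dividing 1444, divide through: 121m ≡ 19 (mod 17).
Since gcd(121, 17) = 1, m ≡ 19·(121)⁻¹ ≡ 1 (mod 17). Smallest non-negative: 1.

1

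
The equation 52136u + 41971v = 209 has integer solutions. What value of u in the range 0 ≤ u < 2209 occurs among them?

Reduce mod 41971: 52136u ≡ 209 (mod 41971). With g = gcd(52136, 41971) = 19 dividing 209, divide through: 2744u ≡ 11 (mod 2209).
Since gcd(2744, 2209) = 1, u ≡ 11·(2744)⁻¹ ≡ 1408 (mod 2209). Smallest non-negative: 1408.

1408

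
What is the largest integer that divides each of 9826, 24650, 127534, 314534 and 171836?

gcd(9826, 24650): 24650 = 2·9826 + 4998; 9826 = 1·4998 + 4828; 4998 = 1·4828 + 170; 4828 = 28·170 + 68; 170 = 2·68 + 34; 68 = 2·34 + 0 → 34
gcd(34, 127534): 127534 = 3751·34 + 0 → 34
gcd(34, 314534): 314534 = 9251·34 + 0 → 34
gcd(34, 171836): 171836 = 5054·34 + 0 → 34

34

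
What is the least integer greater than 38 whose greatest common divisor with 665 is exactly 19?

665 = 19·35. Any k with gcd(k, 665) = 19 is a multiple of 19, say 19s, with s coprime to 35.
Need s > 38/19, so s ≥ 3. First s ≥ 3 with gcd(s, 35) = 1 is s = 3. Thus k = 19·3 = 57.

57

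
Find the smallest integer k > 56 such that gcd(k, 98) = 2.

58

gcd(k, 98) = 2 forces 2 | k; write k = 2s. Then gcd(2s, 2·49) = 2·gcd(s, 49), so need gcd(s, 49) = 1.
2s > 56 gives s ≥ 29. The least s ≥ 29 coprime to 49 is 29, so k = 2·29 = 58.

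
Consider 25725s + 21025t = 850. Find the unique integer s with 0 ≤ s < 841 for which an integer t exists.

367

Euclid: 25725 = 1·21025 + 4700; 21025 = 4·4700 + 2225; 4700 = 2·2225 + 250; 2225 = 8·250 + 225; 250 = 1·225 + 25; 225 = 9·25 + 0 → gcd = 25; 850 = 25·34.
Back-substitution yields 25725·(85) + 21025·(-104) = 25, so one solution is s = 85·34 = 2890, t = -104·34 = -3536.
Solutions in s differ by 21025/25 = 841; the one in [0, 841) is 2890 mod 841 = 367.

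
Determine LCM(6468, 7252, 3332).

lcm(6468, 7252) = 6468·7252/gcd = 46905936/196 = 239316
lcm(239316, 3332) = 239316·3332/gcd = 797400912/196 = 4068372

4068372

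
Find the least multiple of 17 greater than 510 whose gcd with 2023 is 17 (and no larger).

gcd(m, 2023) = 17 forces 17 | m; write m = 17s. Then gcd(17s, 17·119) = 17·gcd(s, 119), so need gcd(s, 119) = 1.
17s > 510 gives s ≥ 31. The least s ≥ 31 coprime to 119 is 31, so m = 17·31 = 527.

527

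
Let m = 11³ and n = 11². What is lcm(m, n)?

1331

max exponent per prime: 11³ = 1331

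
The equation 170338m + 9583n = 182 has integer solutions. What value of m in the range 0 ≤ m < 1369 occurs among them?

1040

Reduce mod 9583: 170338m ≡ 182 (mod 9583). With g = gcd(170338, 9583) = 7 dividing 182, divide through: 24334m ≡ 26 (mod 1369).
Since gcd(24334, 1369) = 1, m ≡ 26·(24334)⁻¹ ≡ 1040 (mod 1369). Smallest non-negative: 1040.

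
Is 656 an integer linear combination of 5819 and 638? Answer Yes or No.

No

By Bézout, 5819u − 638v = 656 has integer solutions iff gcd(5819, 638) | 656.
Euclid: 5819 = 9·638 + 77; 638 = 8·77 + 22; 77 = 3·22 + 11; 22 = 2·11 + 0. gcd = 11; 656 mod 11 = 7. No.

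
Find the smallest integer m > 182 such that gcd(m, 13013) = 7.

189

Multiples of 7 above 182: 7·27, 7·28, … . Need the cofactor coprime to 13013/7 = 1859.
Checking s = 27, 28, … the first with gcd(s, 1859) = 1 is s = 27, giving 189.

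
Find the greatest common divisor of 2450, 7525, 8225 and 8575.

gcd(2450, 7525): 7525 = 3·2450 + 175; 2450 = 14·175 + 0 → 175
gcd(175, 8225): 8225 = 47·175 + 0 → 175
gcd(175, 8575): 8575 = 49·175 + 0 → 175

175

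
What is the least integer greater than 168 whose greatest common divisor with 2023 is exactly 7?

175

gcd(t, 2023) = 7 forces 7 | t; write t = 7s. Then gcd(7s, 7·289) = 7·gcd(s, 289), so need gcd(s, 289) = 1.
7s > 168 gives s ≥ 25. The least s ≥ 25 coprime to 289 is 25, so t = 7·25 = 175.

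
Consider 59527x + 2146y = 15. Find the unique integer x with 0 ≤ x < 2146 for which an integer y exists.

Euclid: 59527 = 27·2146 + 1585; 2146 = 1·1585 + 561; 1585 = 2·561 + 463; 561 = 1·463 + 98; 463 = 4·98 + 71; 98 = 1·71 + 27; 71 = 2·27 + 17; 27 = 1·17 + 10; 17 = 1·10 + 7; 10 = 1·7 + 3; 7 = 2·3 + 1; 3 = 3·1 + 0 → gcd = 1; 15 = 1·15.
Back-substitution yields 59527·(635) + 2146·(-17614) = 1, so one solution is x = 635·15 = 9525, y = -17614·15 = -264210.
Solutions in x differ by 2146/1 = 2146; the one in [0, 2146) is 9525 mod 2146 = 941.

941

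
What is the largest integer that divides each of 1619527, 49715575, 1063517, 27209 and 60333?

1183

1619527 = 7 · 13² · 37²; 49715575 = 5² · 7 · 13² · 41²; 1063517 = 7 · 13² · 29 · 31; 27209 = 7 · 13² · 23; 60333 = 3 · 7 · 13² · 17
gcd takes min exponent of each prime: 7 · 13² = 1183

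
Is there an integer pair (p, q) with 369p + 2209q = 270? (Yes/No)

Yes

gcd(369, 2209): 2209 = 5·369 + 364; 369 = 1·364 + 5; 364 = 72·5 + 4; 5 = 1·4 + 1; 4 = 4·1 + 0 → 1
1 divides 270, so a solution exists.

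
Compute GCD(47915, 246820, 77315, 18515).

gcd(47915, 246820): 246820 = 5·47915 + 7245; 47915 = 6·7245 + 4445; 7245 = 1·4445 + 2800; 4445 = 1·2800 + 1645; 2800 = 1·1645 + 1155; 1645 = 1·1155 + 490; 1155 = 2·490 + 175; 490 = 2·175 + 140; 175 = 1·140 + 35; 140 = 4·35 + 0 → 35
gcd(35, 77315): 77315 = 2209·35 + 0 → 35
gcd(35, 18515): 18515 = 529·35 + 0 → 35

35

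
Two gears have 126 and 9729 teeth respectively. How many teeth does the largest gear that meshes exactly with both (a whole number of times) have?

9

Euclid: 9729 = 77·126 + 27; 126 = 4·27 + 18; 27 = 1·18 + 9; 18 = 2·9 + 0. Last nonzero remainder: 9.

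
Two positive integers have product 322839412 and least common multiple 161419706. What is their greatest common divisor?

gcd·lcm = product, so gcd = 322839412/161419706 = 2.

2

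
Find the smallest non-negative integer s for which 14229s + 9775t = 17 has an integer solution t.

248

Euclid: 14229 = 1·9775 + 4454; 9775 = 2·4454 + 867; 4454 = 5·867 + 119; 867 = 7·119 + 34; 119 = 3·34 + 17; 34 = 2·17 + 0 → gcd = 17; 17 = 17·1.
Back-substitution yields 14229·(248) + 9775·(-361) = 17, so one solution is s = 248·1 = 248, t = -361·1 = -361.
Solutions in s differ by 9775/17 = 575; the one in [0, 575) is 248 mod 575 = 248.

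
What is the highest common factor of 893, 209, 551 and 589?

19

893 = 19 · 47; 209 = 11 · 19; 551 = 19 · 29; 589 = 19 · 31
gcd takes min exponent of each prime: 19 = 19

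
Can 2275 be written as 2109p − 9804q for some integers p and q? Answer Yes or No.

gcd(2109, 9804): 9804 = 4·2109 + 1368; 2109 = 1·1368 + 741; 1368 = 1·741 + 627; 741 = 1·627 + 114; 627 = 5·114 + 57; 114 = 2·57 + 0 → 57
57 does not divide 2275, so a solution does not exist.

No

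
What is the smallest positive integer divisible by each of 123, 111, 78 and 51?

lcm(123, 111) = 123·111/gcd = 13653/3 = 4551
lcm(4551, 78) = 4551·78/gcd = 354978/3 = 118326
lcm(118326, 51) = 118326·51/gcd = 6034626/3 = 2011542

2011542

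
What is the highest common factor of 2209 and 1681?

2209 = 47²
1681 = 41²
Common: 1 = 1

1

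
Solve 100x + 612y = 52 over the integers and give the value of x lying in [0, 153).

25

Reduce mod 612: 100x ≡ 52 (mod 612). With g = gcd(100, 612) = 4 dividing 52, divide through: 25x ≡ 13 (mod 153).
Since gcd(25, 153) = 1, x ≡ 13·(25)⁻¹ ≡ 25 (mod 153). Smallest non-negative: 25.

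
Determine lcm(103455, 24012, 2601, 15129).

103455 = 3² · 5 · 11² · 19; 24012 = 2² · 3² · 23 · 29; 2601 = 3² · 17²; 15129 = 3² · 41²
lcm takes max exponent of each prime: 2² · 3² · 5 · 11² · 17² · 19 · 23 · 29 · 41² = 134091999413460

134091999413460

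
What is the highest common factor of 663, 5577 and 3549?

39

663 = 3 · 13 · 17; 5577 = 3 · 11 · 13²; 3549 = 3 · 7 · 13²
gcd takes min exponent of each prime: 3 · 13 = 39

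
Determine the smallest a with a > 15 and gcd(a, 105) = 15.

30

gcd(a, 105) = 15 forces 15 | a; write a = 15s. Then gcd(15s, 15·7) = 15·gcd(s, 7), so need gcd(s, 7) = 1.
15s > 15 gives s ≥ 2. The least s ≥ 2 coprime to 7 is 2, so a = 15·2 = 30.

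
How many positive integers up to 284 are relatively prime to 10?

114

Prime factors of 10: 2, 5. Count integers ≤ 284 divisible by none of them.
By inclusion–exclusion: 284 − ⌊284/2⌋ − ⌊284/5⌋ + ⌊284/10⌋ = 114.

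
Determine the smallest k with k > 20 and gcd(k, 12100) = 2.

26

12100 = 2·6050. Any k with gcd(k, 12100) = 2 is a multiple of 2, say 2s, with s coprime to 6050.
Need s > 20/2, so s ≥ 11. First s ≥ 11 with gcd(s, 6050) = 1 is s = 13. Thus k = 2·13 = 26.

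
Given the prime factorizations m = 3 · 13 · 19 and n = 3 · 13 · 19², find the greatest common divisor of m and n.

741

min exponent per shared prime: 3 · 13 · 19 = 741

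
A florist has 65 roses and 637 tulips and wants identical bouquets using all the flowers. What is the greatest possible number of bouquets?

13

Euclid: 637 = 9·65 + 52; 65 = 1·52 + 13; 52 = 4·13 + 0. Last nonzero remainder: 13.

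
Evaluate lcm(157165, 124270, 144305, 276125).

lcm(157165, 124270) = 157165·124270/gcd = 19530894550/3655 = 5343610
lcm(5343610, 144305) = 5343610·144305/gcd = 771109641050/5 = 154221928210
lcm(154221928210, 276125) = 154221928210·276125/gcd = 42584529926986250/5 = 8516905985397250

8516905985397250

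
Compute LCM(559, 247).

gcd first: 559 = 2·247 + 65; 247 = 3·65 + 52; 65 = 1·52 + 13; 52 = 4·13 + 0 → gcd = 13
lcm = 559·247/gcd = 138073/13 = 10621

10621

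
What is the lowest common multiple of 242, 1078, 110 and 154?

lcm(242, 1078) = 242·1078/gcd = 260876/22 = 11858
lcm(11858, 110) = 11858·110/gcd = 1304380/22 = 59290
lcm(59290, 154) = 59290·154/gcd = 9130660/154 = 59290

59290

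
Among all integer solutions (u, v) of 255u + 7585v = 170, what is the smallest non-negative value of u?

1012

gcd(255, 7585) = 5 (Euclid: 7585 = 29·255 + 190; 255 = 1·190 + 65; 190 = 2·65 + 60; 65 = 1·60 + 5; 60 = 12·5 + 0), and 5 | 170.
Extended Euclid: 255·(119) + 7585·(-4) = 5. Scale by 34: u₀ = 4046.
General solution u = u₀ + 1517t; reducing mod 1517 gives u = 1012 (and v = -34).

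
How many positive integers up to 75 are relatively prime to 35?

35 = 5·7. Inclusion–exclusion on these primes:
75 − ⌊75/5⌋ − ⌊75/7⌋ + ⌊75/35⌋ = 52

52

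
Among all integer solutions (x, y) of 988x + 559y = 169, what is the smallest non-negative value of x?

Reduce mod 559: 988x ≡ 169 (mod 559). With g = gcd(988, 559) = 13 dividing 169, divide through: 76x ≡ 13 (mod 43).
Since gcd(76, 43) = 1, x ≡ 13·(76)⁻¹ ≡ 3 (mod 43). Smallest non-negative: 3.

3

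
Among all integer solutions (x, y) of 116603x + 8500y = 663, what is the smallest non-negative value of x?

21

gcd(116603, 8500) = 17 (Euclid: 116603 = 13·8500 + 6103; 8500 = 1·6103 + 2397; 6103 = 2·2397 + 1309; 2397 = 1·1309 + 1088; 1309 = 1·1088 + 221; 1088 = 4·221 + 204; 221 = 1·204 + 17; 204 = 12·17 + 0), and 17 | 663.
Extended Euclid: 116603·(39) + 8500·(-535) = 17. Scale by 39: x₀ = 1521.
General solution x = x₀ + 500t; reducing mod 500 gives x = 21 (and y = -288).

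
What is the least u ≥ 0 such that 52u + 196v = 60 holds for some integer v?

Reduce mod 196: 52u ≡ 60 (mod 196). With g = gcd(52, 196) = 4 dividing 60, divide through: 13u ≡ 15 (mod 49).
Since gcd(13, 49) = 1, u ≡ 15·(13)⁻¹ ≡ 20 (mod 49). Smallest non-negative: 20.

20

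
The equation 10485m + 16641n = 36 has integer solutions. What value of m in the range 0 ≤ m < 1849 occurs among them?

Reduce mod 16641: 10485m ≡ 36 (mod 16641). With g = gcd(10485, 16641) = 9 dividing 36, divide through: 1165m ≡ 4 (mod 1849).
Since gcd(1165, 1849) = 1, m ≡ 4·(1165)⁻¹ ≡ 173 (mod 1849). Smallest non-negative: 173.

173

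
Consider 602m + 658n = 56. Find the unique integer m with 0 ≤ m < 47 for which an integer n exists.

Reduce mod 658: 602m ≡ 56 (mod 658). With g = gcd(602, 658) = 14 dividing 56, divide through: 43m ≡ 4 (mod 47).
Since gcd(43, 47) = 1, m ≡ 4·(43)⁻¹ ≡ 46 (mod 47). Smallest non-negative: 46.

46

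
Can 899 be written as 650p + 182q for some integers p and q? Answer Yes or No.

gcd(650, 182): 650 = 3·182 + 104; 182 = 1·104 + 78; 104 = 1·78 + 26; 78 = 3·26 + 0 → 26
26 does not divide 899, so a solution does not exist.

No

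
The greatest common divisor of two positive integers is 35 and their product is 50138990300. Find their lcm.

1432542580

gcd·lcm = product, so lcm = 50138990300/35 = 1432542580.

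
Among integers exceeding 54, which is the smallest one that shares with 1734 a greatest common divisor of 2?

56

gcd(a, 1734) = 2 forces 2 | a; write a = 2s. Then gcd(2s, 2·867) = 2·gcd(s, 867), so need gcd(s, 867) = 1.
2s > 54 gives s ≥ 28. The least s ≥ 28 coprime to 867 is 28, so a = 2·28 = 56.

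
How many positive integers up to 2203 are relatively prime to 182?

Prime factors of 182: 2, 7, 13. Count integers ≤ 2203 divisible by none of them.
By inclusion–exclusion: 2203 − ⌊2203/2⌋ − ⌊2203/7⌋ − ⌊2203/13⌋ + ⌊2203/14⌋ + ⌊2203/26⌋ + ⌊2203/91⌋ − ⌊2203/182⌋ = 872.

872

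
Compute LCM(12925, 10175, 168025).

lcm(12925, 10175) = 12925·10175/gcd = 131511875/275 = 478225
lcm(478225, 168025) = 478225·168025/gcd = 80353755625/12925 = 6216925

6216925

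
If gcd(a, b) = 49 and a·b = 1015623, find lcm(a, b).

20727

For any two positive integers, gcd × lcm equals their product. Hence lcm = 1015623 / 49 = 20727.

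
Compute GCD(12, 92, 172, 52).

4

12 = 2² · 3; 92 = 2² · 23; 172 = 2² · 43; 52 = 2² · 13
gcd takes min exponent of each prime: 2² = 4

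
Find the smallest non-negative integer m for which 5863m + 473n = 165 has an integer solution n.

11

Euclid: 5863 = 12·473 + 187; 473 = 2·187 + 99; 187 = 1·99 + 88; 99 = 1·88 + 11; 88 = 8·11 + 0 → gcd = 11; 165 = 11·15.
Back-substitution yields 5863·(-5) + 473·(62) = 11, so one solution is m = -5·15 = -75, n = 62·15 = 930.
Solutions in m differ by 473/11 = 43; the one in [0, 43) is -75 mod 43 = 11.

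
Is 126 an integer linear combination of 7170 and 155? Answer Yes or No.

No

gcd(7170, 155): 7170 = 46·155 + 40; 155 = 3·40 + 35; 40 = 1·35 + 5; 35 = 7·5 + 0 → 5
5 does not divide 126, so a solution does not exist.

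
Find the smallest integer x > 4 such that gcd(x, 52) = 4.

8

52 = 4·13. Any x with gcd(x, 52) = 4 is a multiple of 4, say 4s, with s coprime to 13.
Need s > 4/4, so s ≥ 2. First s ≥ 2 with gcd(s, 13) = 1 is s = 2. Thus x = 4·2 = 8.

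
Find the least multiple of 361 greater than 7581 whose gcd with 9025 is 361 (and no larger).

7942

9025 = 361·25. Any x with gcd(x, 9025) = 361 is a multiple of 361, say 361s, with s coprime to 25.
Need s > 7581/361, so s ≥ 22. First s ≥ 22 with gcd(s, 25) = 1 is s = 22. Thus x = 361·22 = 7942.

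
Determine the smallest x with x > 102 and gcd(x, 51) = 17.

119

51 = 17·3. Any x with gcd(x, 51) = 17 is a multiple of 17, say 17s, with s coprime to 3.
Need s > 102/17, so s ≥ 7. First s ≥ 7 with gcd(s, 3) = 1 is s = 7. Thus x = 17·7 = 119.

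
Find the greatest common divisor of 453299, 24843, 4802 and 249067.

49

453299 = 7² · 11 · 29²; 24843 = 3 · 7² · 13²; 4802 = 2 · 7⁴; 249067 = 7² · 13 · 17 · 23
gcd takes min exponent of each prime: 7² = 49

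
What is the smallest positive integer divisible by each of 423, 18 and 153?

14382

423 = 3² · 47; 18 = 2 · 3²; 153 = 3² · 17
lcm takes max exponent of each prime: 2 · 3² · 17 · 47 = 14382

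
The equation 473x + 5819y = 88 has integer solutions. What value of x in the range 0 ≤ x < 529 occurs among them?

Reduce mod 5819: 473x ≡ 88 (mod 5819). With g = gcd(473, 5819) = 11 dividing 88, divide through: 43x ≡ 8 (mod 529).
Since gcd(43, 529) = 1, x ≡ 8·(43)⁻¹ ≡ 74 (mod 529). Smallest non-negative: 74.

74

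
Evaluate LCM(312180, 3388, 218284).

312180 = 2² · 3 · 5 · 11² · 43; 3388 = 2² · 7 · 11²; 218284 = 2² · 11³ · 41
lcm takes max exponent of each prime: 2² · 3 · 5 · 7 · 11³ · 41 · 43 = 985552260

985552260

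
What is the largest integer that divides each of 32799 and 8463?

32799 = 3 · 13 · 29²
8463 = 3 · 7 · 13 · 31
Common: 3 · 13 = 39

39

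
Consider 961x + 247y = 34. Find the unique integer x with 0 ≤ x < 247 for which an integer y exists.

gcd(961, 247) = 1 (Euclid: 961 = 3·247 + 220; 247 = 1·220 + 27; 220 = 8·27 + 4; 27 = 6·4 + 3; 4 = 1·3 + 1; 3 = 3·1 + 0), and 1 | 34.
Extended Euclid: 961·(64) + 247·(-249) = 1. Scale by 34: x₀ = 2176.
General solution x = x₀ + 247t; reducing mod 247 gives x = 200 (and y = -778).

200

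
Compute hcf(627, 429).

33

Euclid: 627 = 1·429 + 198; 429 = 2·198 + 33; 198 = 6·33 + 0. Last nonzero remainder: 33.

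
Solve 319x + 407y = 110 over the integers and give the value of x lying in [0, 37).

8

Euclid: 407 = 1·319 + 88; 319 = 3·88 + 55; 88 = 1·55 + 33; 55 = 1·33 + 22; 33 = 1·22 + 11; 22 = 2·11 + 0 → gcd = 11; 110 = 11·10.
Back-substitution yields 319·(-14) + 407·(11) = 11, so one solution is x = -14·10 = -140, y = 11·10 = 110.
Solutions in x differ by 407/11 = 37; the one in [0, 37) is -140 mod 37 = 8.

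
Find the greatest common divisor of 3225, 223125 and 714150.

gcd(3225, 223125): 223125 = 69·3225 + 600; 3225 = 5·600 + 225; 600 = 2·225 + 150; 225 = 1·150 + 75; 150 = 2·75 + 0 → 75
gcd(75, 714150): 714150 = 9522·75 + 0 → 75

75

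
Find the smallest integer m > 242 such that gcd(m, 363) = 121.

484

gcd(m, 363) = 121 forces 121 | m; write m = 121s. Then gcd(121s, 121·3) = 121·gcd(s, 3), so need gcd(s, 3) = 1.
121s > 242 gives s ≥ 3. The least s ≥ 3 coprime to 3 is 4, so m = 121·4 = 484.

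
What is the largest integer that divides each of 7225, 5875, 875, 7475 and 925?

25

gcd(7225, 5875): 7225 = 1·5875 + 1350; 5875 = 4·1350 + 475; 1350 = 2·475 + 400; 475 = 1·400 + 75; 400 = 5·75 + 25; 75 = 3·25 + 0 → 25
gcd(25, 875): 875 = 35·25 + 0 → 25
gcd(25, 7475): 7475 = 299·25 + 0 → 25
gcd(25, 925): 925 = 37·25 + 0 → 25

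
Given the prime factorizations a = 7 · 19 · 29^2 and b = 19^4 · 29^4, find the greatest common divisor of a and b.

15979

min exponent per shared prime: 19 · 29^2 = 15979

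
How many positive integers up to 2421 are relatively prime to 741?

1411

Prime factors of 741: 3, 13, 19. Count integers ≤ 2421 divisible by none of them.
By inclusion–exclusion: 2421 − ⌊2421/3⌋ − ⌊2421/13⌋ − ⌊2421/19⌋ + ⌊2421/39⌋ + ⌊2421/57⌋ + ⌊2421/247⌋ − ⌊2421/741⌋ = 1411.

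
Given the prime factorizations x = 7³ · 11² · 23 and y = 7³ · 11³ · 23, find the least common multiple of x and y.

max exponent per prime: 7³ · 11³ · 23 = 10500259

10500259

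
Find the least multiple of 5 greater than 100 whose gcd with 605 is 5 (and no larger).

105

Multiples of 5 above 100: 5·21, 5·22, … . Need the cofactor coprime to 605/5 = 121.
Checking s = 21, 22, … the first with gcd(s, 121) = 1 is s = 21, giving 105.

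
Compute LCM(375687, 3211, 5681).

375687 = 3² · 13³ · 19; 3211 = 13² · 19; 5681 = 13 · 19 · 23
lcm takes max exponent of each prime: 3² · 13³ · 19 · 23 = 8640801

8640801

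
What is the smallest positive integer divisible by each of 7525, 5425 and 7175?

7525 = 5² · 7 · 43; 5425 = 5² · 7 · 31; 7175 = 5² · 7 · 41
lcm takes max exponent of each prime: 5² · 7 · 31 · 41 · 43 = 9564275

9564275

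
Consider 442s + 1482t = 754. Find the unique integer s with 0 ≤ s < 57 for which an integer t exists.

52

gcd(442, 1482) = 26 (Euclid: 1482 = 3·442 + 156; 442 = 2·156 + 130; 156 = 1·130 + 26; 130 = 5·26 + 0), and 26 | 754.
Extended Euclid: 442·(-10) + 1482·(3) = 26. Scale by 29: s₀ = -290.
General solution s = s₀ + 57k; reducing mod 57 gives s = 52 (and t = -15).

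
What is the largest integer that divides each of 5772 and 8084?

4

5772 = 2² · 3 · 13 · 37
8084 = 2² · 43 · 47
Common: 2² = 4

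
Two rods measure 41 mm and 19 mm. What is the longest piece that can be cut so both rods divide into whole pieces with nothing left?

1

Euclid: 41 = 2·19 + 3; 19 = 6·3 + 1; 3 = 3·1 + 0. Last nonzero remainder: 1.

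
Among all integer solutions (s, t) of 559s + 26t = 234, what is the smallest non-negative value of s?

Euclid: 559 = 21·26 + 13; 26 = 2·13 + 0 → gcd = 13; 234 = 13·18.
Back-substitution yields 559·(1) + 26·(-21) = 13, so one solution is s = 1·18 = 18, t = -21·18 = -378.
Solutions in s differ by 26/13 = 2; the one in [0, 2) is 18 mod 2 = 0.

0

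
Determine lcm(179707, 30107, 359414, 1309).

lcm(179707, 30107) = 179707·30107/gcd = 5410438649/187 = 28932827
lcm(28932827, 359414) = 28932827·359414/gcd = 10398863083378/179707 = 57865654
lcm(57865654, 1309) = 57865654·1309/gcd = 75746141086/1309 = 57865654

57865654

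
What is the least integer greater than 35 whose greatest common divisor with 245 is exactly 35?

70

Multiples of 35 above 35: 35·2, 35·3, … . Need the cofactor coprime to 245/35 = 7.
Checking s = 2, 3, … the first with gcd(s, 7) = 1 is s = 2, giving 70.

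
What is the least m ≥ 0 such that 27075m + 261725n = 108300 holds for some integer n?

4

Reduce mod 261725: 27075m ≡ 108300 (mod 261725). With g = gcd(27075, 261725) = 9025 dividing 108300, divide through: 3m ≡ 12 (mod 29).
Since gcd(3, 29) = 1, m ≡ 12·(3)⁻¹ ≡ 4 (mod 29). Smallest non-negative: 4.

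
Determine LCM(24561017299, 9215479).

24561017299 = 7² · 13 · 19² · 29² · 127; 9215479 = 7² · 13 · 17 · 23 · 37
max exponents: 7² · 13 · 17 · 19² · 23 · 29² · 37 · 127 = 355324237264633

355324237264633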